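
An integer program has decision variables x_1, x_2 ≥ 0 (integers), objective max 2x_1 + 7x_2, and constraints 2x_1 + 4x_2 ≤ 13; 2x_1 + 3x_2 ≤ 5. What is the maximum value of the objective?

The continuous relaxation peaks at (0, 1.67) with value 11.67; rounding to a feasible lattice point costs some objective.
(x_1,x_2)=(1,1): 2·1+4·1=6≤13, 2·1+3·1=5≤5, objective 9.
(x_1,x_2)=(0,1): 2·0+4·1=4≤13, 2·0+3·1=3≤5, objective 7.
The best lattice point is (1,1), giving 9.

9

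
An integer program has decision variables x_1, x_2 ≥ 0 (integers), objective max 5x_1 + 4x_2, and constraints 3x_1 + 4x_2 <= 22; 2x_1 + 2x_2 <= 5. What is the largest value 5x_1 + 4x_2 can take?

10

Relaxing integrality, the LP optimum is 12.50 at (x_1,x_2) = (2.5, 0), which is not an integer point.
(x_1,x_2)=(2,0): 3·2+4·0=6≤22, 2·2+2·0=4≤5, objective 10.
(x_1,x_2)=(1,1): 3·1+4·1=7≤22, 2·1+2·1=4≤5, objective 9.
(x_1,x_2)=(1,0): 3·1+4·0=3≤22, 2·1+2·0=2≤5, objective 5.
Maximum is 10 at (x_1,x_2)=(2,0).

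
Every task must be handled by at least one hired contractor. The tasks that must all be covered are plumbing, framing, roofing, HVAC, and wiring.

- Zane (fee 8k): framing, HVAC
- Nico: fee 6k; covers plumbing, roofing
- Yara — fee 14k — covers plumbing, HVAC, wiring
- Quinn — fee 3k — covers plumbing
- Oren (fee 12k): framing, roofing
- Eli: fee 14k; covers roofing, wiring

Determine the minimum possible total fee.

Choose Zane, Quinn, and Eli: together they cover plumbing, framing, roofing, HVAC, wiring — every task.
Total fee: 8 + 3 + 14 = 25.

25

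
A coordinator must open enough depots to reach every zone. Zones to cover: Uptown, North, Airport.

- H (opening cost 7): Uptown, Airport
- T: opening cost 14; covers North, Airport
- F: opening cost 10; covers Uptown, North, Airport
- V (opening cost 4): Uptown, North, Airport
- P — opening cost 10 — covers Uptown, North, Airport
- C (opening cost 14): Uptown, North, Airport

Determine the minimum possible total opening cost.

V alone covers Uptown, North, Airport — every zone.
Total opening cost: 4.

4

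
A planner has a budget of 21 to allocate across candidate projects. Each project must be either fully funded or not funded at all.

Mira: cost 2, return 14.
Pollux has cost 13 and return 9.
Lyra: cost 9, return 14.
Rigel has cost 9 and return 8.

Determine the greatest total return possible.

36

This is a 0-1 knapsack instance.
Mira + Lyra + Rigel: cost 2 + 9 + 9 = 20 ≤ 21, return 14 + 14 + 8 = 36.
Mira + Lyra: cost 2 + 9 = 11 ≤ 21, return 14 + 14 = 28.
Best is Mira, Lyra, and Rigel with total return 36.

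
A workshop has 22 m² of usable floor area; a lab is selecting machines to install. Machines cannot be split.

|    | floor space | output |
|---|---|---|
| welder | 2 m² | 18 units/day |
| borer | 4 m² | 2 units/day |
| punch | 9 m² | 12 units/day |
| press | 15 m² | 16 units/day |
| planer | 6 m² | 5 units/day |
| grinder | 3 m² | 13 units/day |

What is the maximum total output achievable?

Allowing fractional choices, the relaxed optimum would be about 51.5, but machines are indivisible.
welder + punch + planer + grinder: floor space 2 + 9 + 6 + 3 = 20 ≤ 22, output 18 + 12 + 5 + 13 = 48.
welder + press + grinder: floor space 2 + 15 + 3 = 20 ≤ 22, output 18 + 16 + 13 = 47.
welder + borer + punch + grinder: floor space 2 + 4 + 9 + 3 = 18 ≤ 22, output 18 + 2 + 12 + 13 = 45.
Best is welder, punch, planer, and grinder with total output 48.

48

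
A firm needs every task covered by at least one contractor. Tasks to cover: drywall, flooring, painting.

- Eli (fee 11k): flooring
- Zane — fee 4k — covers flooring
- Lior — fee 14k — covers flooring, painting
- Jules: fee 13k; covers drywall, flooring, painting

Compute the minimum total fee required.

13

The greedy cost-per-new-task heuristic would pick Zane and Jules for 17, but a cheaper cover exists.
Jules alone covers drywall, flooring, painting — every task.
Total fee: 13.
No cover costs less than 13.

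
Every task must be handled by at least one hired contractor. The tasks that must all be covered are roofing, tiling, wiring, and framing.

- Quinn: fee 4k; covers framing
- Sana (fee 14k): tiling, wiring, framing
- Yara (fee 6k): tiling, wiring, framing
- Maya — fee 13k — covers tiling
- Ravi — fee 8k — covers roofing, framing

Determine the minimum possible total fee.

Choose Yara and Ravi: together they cover roofing, tiling, wiring, framing — every task.
Total fee: 6 + 8 = 14.
No cover costs less than 14.

14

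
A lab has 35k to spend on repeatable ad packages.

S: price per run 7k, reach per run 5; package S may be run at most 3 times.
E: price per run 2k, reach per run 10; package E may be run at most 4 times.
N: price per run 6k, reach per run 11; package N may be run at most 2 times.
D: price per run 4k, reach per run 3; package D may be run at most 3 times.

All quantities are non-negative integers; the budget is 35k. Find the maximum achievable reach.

73

1×S, 4×E, 2×N, and 2×D: price 35 ≤ 35, reach 1·5 + 4·10 + 2·11 + 2·3 = 73.
2×S, 4×E, and 2×N: price 34 ≤ 35, reach 2·5 + 4·10 + 2·11 = 72.
Best is 73.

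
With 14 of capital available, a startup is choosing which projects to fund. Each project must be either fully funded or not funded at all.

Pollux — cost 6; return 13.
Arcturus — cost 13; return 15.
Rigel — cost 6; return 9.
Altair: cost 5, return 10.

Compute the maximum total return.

This is an integer program with binary decision variables.
Rigel + Altair: cost 6 + 5 = 11 ≤ 14, return 9 + 10 = 19.
Pollux + Altair: cost 6 + 5 = 11 ≤ 14, return 13 + 10 = 23.
Pollux + Rigel: cost 6 + 6 = 12 ≤ 14, return 13 + 9 = 22.
Best is Pollux and Altair with total return 23.

23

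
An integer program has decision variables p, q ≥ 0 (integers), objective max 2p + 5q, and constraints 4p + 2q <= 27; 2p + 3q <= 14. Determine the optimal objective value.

Relaxing integrality, the LP optimum is 23.33 at (p,q) = (0, 4.67), which is not an integer point.
(p,q)=(1,4): 4·1+2·4=12≤27, 2·1+3·4=14≤14, objective 22.
(p,q)=(0,4): 4·0+2·4=8≤27, 2·0+3·4=12≤14, objective 20.
(p,q)=(2,3): 4·2+2·3=14≤27, 2·2+3·3=13≤14, objective 19.
(p,q)=(1,3): 4·1+2·3=10≤27, 2·1+3·3=11≤14, objective 17.
Maximum is 22 at (p,q)=(1,4).

22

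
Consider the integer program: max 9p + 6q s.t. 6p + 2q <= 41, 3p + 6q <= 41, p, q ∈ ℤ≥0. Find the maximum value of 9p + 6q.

69

The continuous relaxation peaks at (5.47, 4.1) with value 73.80; rounding to a feasible lattice point costs some objective.
(p,q)=(5,4): 6·5+2·4=38≤41, 3·5+6·4=39≤41, objective 69.
(p,q)=(5,3): 6·5+2·3=36≤41, 3·5+6·3=33≤41, objective 63.
(p,q)=(4,4): 6·4+2·4=32≤41, 3·4+6·4=36≤41, objective 60.
The best lattice point is (5,4), giving 69.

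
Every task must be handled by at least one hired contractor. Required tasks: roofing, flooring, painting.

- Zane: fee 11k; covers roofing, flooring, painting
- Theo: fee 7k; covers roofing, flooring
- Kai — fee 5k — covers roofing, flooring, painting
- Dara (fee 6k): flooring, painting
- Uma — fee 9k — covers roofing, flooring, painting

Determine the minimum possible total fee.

5

Kai alone covers roofing, flooring, painting — every task.
Total fee: 5.
No cover costs less than 5.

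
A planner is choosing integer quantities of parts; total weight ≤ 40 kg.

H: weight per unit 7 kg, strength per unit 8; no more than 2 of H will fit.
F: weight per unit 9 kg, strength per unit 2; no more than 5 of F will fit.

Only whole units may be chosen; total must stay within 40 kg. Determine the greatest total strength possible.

2×H and 2×F: weight 32 ≤ 40, strength 2·8 + 2·2 = 20.
2×H and 1×F: weight 23 ≤ 40, strength 2·8 + 1·2 = 18.
Best is 20.

20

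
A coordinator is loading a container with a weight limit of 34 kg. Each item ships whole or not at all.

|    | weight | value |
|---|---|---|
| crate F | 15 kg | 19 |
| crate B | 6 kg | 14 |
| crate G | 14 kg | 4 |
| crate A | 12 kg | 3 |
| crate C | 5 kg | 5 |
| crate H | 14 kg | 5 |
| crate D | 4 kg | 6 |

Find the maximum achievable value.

44

Allowing fractional choices, the relaxed optimum would be about 45.4, but items are indivisible.
crate F + crate B + crate C + crate D: weight 15 + 6 + 5 + 4 = 30 ≤ 34, value 19 + 14 + 5 + 6 = 44.
crate F + crate B + crate D: weight 15 + 6 + 4 = 25 ≤ 34, value 19 + 14 + 6 = 39.
Best is crate F, crate B, crate C, and crate D with total value 44.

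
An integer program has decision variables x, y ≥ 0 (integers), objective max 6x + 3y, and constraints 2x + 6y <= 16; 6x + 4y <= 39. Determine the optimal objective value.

36

(x,y)=(6,0): 2·6+6·0=12≤16, 6·6+4·0=36≤39, objective 36.
(x,y)=(5,1): 2·5+6·1=16≤16, 6·5+4·1=34≤39, objective 33.
(x,y)=(5,0): 2·5+6·0=10≤16, 6·5+4·0=30≤39, objective 30.
No feasible integer point exceeds 36.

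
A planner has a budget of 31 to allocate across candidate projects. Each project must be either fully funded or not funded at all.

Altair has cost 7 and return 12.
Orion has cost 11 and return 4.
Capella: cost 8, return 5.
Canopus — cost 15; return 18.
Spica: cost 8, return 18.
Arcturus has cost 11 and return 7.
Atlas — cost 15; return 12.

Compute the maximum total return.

48

Altair + Canopus + Spica: cost 7 + 15 + 8 = 30 ≤ 31, return 12 + 18 + 18 = 48.
Altair + Spica + Atlas: cost 7 + 8 + 15 = 30 ≤ 31, return 12 + 18 + 12 = 42.
Capella + Canopus + Spica: cost 8 + 15 + 8 = 31 ≤ 31, return 5 + 18 + 18 = 41.
Best is Altair, Canopus, and Spica with total return 48.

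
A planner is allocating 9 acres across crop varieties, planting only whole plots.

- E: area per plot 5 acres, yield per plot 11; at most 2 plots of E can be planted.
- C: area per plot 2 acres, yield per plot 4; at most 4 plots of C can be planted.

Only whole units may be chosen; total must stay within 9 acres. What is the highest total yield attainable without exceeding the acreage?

19

Take 1×E and 2×C: area 9 ≤ 9, yield 1·11 + 2·4 = 19.
No other integer combination yields more.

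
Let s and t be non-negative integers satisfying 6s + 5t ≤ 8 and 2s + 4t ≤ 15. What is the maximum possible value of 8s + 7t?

8

Relaxing integrality, the LP optimum is 11.20 at (s,t) = (0, 1.6), which is not an integer point.
(s,t)=(1,0): 6·1+5·0=6≤8, 2·1+4·0=2≤15, objective 8.
(s,t)=(0,1): 6·0+5·1=5≤8, 2·0+4·1=4≤15, objective 7.
The best lattice point is (1,0), giving 8.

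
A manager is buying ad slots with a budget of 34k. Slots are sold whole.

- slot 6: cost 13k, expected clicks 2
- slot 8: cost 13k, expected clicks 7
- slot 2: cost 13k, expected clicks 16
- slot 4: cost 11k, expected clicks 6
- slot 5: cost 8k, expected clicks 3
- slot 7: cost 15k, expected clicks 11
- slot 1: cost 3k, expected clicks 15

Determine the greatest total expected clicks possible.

Allowing fractional choices, the relaxed optimum would be about 43.6, but ad slots are indivisible.
slot 2 + slot 7 + slot 1: cost 13 + 15 + 3 = 31 ≤ 34, expected clicks 16 + 11 + 15 = 42.
slot 8 + slot 2 + slot 1: cost 13 + 13 + 3 = 29 ≤ 34, expected clicks 7 + 16 + 15 = 38.
Best is slot 2, slot 7, and slot 1 with total expected clicks 42.

42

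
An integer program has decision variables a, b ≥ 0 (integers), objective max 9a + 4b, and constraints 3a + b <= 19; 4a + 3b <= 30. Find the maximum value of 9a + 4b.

58

The continuous relaxation peaks at (5.4, 2.8) with value 59.80; rounding to a feasible lattice point costs some objective.
(a,b)=(6,1) is feasible, giving 58.
(a,b)=(5,3) is feasible, giving 57.
(a,b)=(6,0) is feasible, giving 54.
(a,b)=(5,2) is feasible, giving 53.
The best lattice point is (6,1), giving 58.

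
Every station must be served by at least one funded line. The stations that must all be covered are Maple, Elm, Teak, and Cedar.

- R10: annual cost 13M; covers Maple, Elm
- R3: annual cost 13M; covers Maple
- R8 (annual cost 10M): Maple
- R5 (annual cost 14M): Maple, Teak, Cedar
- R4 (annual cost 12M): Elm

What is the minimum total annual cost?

Choose R5 and R4: together they cover Maple, Elm, Teak, Cedar — every station.
Total annual cost: 14 + 12 = 26.
No cover costs less than 26.

26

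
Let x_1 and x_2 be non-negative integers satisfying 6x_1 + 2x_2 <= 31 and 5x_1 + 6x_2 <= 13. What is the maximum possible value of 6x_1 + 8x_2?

16

Relaxing integrality, the LP optimum is 17.33 at (x_1,x_2) = (0, 2.17), which is not an integer point.
(x_1,x_2)=(0,2): 6·0+2·2=4≤31, 5·0+6·2=12≤13, objective 16.
(x_1,x_2)=(1,1): 6·1+2·1=8≤31, 5·1+6·1=11≤13, objective 14.
(x_1,x_2)=(0,1): 6·0+2·1=2≤31, 5·0+6·1=6≤13, objective 8.
The best lattice point is (0,2), giving 16.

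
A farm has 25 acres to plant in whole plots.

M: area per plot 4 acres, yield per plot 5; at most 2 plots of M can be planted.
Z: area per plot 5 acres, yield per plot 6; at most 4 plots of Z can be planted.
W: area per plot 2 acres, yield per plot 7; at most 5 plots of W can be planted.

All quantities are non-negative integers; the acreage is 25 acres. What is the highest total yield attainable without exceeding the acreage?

1×M, 2×Z, and 5×W: area 24 ≤ 25, yield 1·5 + 2·6 + 5·7 = 52.
3×Z and 5×W: area 25 ≤ 25, yield 3·6 + 5·7 = 53.
Best is 53.

53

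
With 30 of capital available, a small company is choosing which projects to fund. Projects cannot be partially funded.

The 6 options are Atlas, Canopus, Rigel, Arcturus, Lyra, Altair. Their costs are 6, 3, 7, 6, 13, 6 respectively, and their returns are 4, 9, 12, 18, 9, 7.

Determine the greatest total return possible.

Allowing fractional choices, the relaxed optimum would be about 51.5, but projects are indivisible.
Canopus + Rigel + Arcturus + Altair: cost 3 + 7 + 6 + 6 = 22 ≤ 30, return 9 + 12 + 18 + 7 = 46.
Canopus + Rigel + Arcturus + Lyra: cost 3 + 7 + 6 + 13 = 29 ≤ 30, return 9 + 12 + 18 + 9 = 48.
Atlas + Canopus + Rigel + Arcturus + Altair: cost 6 + 3 + 7 + 6 + 6 = 28 ≤ 30, return 4 + 9 + 12 + 18 + 7 = 50.
Best is Atlas, Canopus, Rigel, Arcturus, and Altair with total return 50.

50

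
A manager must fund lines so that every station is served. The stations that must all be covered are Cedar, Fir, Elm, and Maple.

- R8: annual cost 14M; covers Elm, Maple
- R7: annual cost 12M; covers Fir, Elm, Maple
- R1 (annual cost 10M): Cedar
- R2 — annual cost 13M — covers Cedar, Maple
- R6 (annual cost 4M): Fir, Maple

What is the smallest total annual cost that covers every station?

22

This is a weighted set-cover instance.
The greedy cost-per-new-station heuristic would pick R6, R1, and R7 for 26, but a cheaper cover exists.
Choose R7 and R1: together they cover Cedar, Fir, Elm, Maple — every station.
Total annual cost: 12 + 10 = 22.
No cover costs less than 22.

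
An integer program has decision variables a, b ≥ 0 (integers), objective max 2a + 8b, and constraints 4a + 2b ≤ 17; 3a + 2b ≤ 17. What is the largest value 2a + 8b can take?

Relaxing integrality, the LP optimum is 68.00 at (a,b) = (0, 8.5), which is not an integer point.
(a,b)=(0,8): 4·0+2·8=16≤17, 3·0+2·8=16≤17, objective 64.
(a,b)=(0,7): 4·0+2·7=14≤17, 3·0+2·7=14≤17, objective 56.
Maximum is 64 at (a,b)=(0,8).

64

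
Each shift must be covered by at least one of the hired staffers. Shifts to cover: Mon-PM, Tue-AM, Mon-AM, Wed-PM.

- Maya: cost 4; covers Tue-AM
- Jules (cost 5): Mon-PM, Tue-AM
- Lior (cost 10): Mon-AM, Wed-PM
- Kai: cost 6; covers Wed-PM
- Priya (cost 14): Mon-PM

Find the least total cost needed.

Choose Jules and Lior: together they cover Mon-PM, Tue-AM, Mon-AM, Wed-PM — every shift.
Total cost: 5 + 10 = 15.
No cover costs less than 15.

15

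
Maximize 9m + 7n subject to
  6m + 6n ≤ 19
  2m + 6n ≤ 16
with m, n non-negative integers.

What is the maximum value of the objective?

(m,n)=(3,0) is feasible, giving 27.
(m,n)=(2,1) is feasible, giving 25.
Maximum is 27 at (m,n)=(3,0).

27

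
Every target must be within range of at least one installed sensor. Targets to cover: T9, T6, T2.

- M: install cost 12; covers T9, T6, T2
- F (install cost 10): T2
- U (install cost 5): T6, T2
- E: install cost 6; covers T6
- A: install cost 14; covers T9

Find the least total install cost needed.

The greedy cost-per-new-target heuristic would pick U and M for 17, but a cheaper cover exists.
M alone covers T9, T6, T2 — every target.
Total install cost: 12.
No cover costs less than 12.

12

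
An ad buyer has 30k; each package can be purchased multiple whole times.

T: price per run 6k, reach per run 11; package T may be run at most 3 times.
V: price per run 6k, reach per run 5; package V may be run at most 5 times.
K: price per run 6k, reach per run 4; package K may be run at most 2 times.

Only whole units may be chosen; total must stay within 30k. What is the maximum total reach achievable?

43

This is a bounded integer knapsack.
Take 3×T and 2×V: price 30 ≤ 30, reach 3·11 + 2·5 = 43.
T has the best ratio (11/6) and is taken to its limit of 3; remaining capacity is filled optimally with the others.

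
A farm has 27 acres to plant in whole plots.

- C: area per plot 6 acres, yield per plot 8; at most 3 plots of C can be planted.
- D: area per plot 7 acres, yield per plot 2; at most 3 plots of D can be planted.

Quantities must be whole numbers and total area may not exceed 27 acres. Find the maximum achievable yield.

26

3×C and 1×D: area 25 ≤ 27, yield 3·8 + 1·2 = 26.
3×C: area 18 ≤ 27, yield 3·8 = 24.
Best is 26.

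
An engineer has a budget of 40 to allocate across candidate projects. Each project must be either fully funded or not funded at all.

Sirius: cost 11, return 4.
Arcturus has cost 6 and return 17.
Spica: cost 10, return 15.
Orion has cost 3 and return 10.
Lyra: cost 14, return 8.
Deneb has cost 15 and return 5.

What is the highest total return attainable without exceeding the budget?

50

Allowing fractional choices, the relaxed optimum would be about 52.5, but projects are indivisible.
Arcturus + Spica + Orion + Deneb: cost 6 + 10 + 3 + 15 = 34 ≤ 40, return 17 + 15 + 10 + 5 = 47.
Sirius + Arcturus + Spica + Orion: cost 11 + 6 + 10 + 3 = 30 ≤ 40, return 4 + 17 + 15 + 10 = 46.
Arcturus + Spica + Orion + Lyra: cost 6 + 10 + 3 + 14 = 33 ≤ 40, return 17 + 15 + 10 + 8 = 50.
Best is Arcturus, Spica, Orion, and Lyra with total return 50.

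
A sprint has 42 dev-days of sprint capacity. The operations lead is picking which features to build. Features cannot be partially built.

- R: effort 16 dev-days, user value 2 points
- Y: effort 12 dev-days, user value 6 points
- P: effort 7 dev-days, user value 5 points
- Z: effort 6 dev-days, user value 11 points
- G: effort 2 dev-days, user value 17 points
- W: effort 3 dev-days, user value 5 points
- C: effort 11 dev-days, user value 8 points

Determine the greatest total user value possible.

52

Y + Z + G + W + C: effort 12 + 6 + 2 + 3 + 11 = 34 ≤ 42, user value 6 + 11 + 17 + 5 + 8 = 47.
Y + P + Z + G + W + C: effort 12 + 7 + 6 + 2 + 3 + 11 = 41 ≤ 42, user value 6 + 5 + 11 + 17 + 5 + 8 = 52.
Best is Y, P, Z, G, W, and C with total user value 52.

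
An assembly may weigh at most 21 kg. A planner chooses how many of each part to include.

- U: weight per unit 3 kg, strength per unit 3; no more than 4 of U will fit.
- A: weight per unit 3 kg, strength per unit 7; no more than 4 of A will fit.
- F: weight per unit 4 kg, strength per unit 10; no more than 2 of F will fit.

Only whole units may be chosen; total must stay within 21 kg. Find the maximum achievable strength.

F has the best ratio (10/4); taking only F gives at most 2×10 = 20 (stopped by the supply cap of 2).
Mixing does better — 4×A and 2×F: weight 20 ≤ 21, strength 4·7 + 2·10 = 48.

48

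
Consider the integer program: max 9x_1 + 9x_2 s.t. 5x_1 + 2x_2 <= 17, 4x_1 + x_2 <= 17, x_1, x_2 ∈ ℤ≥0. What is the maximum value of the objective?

(x_1,x_2)=(0,8): 5·0+2·8=16≤17, 4·0+1·8=8≤17, objective 72.
(x_1,x_2)=(0,7): 5·0+2·7=14≤17, 4·0+1·7=7≤17, objective 63.
Maximum is 72 at (x_1,x_2)=(0,8).

72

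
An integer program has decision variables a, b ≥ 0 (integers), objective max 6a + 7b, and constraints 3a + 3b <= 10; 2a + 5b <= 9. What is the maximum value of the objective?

19

Relaxing integrality, the LP optimum is 20.78 at (a,b) = (2.56, 0.778), which is not an integer point.
(a,b)=(2,1): 3·2+3·1=9≤10, 2·2+5·1=9≤9, objective 19.
(a,b)=(3,0): 3·3+3·0=9≤10, 2·3+5·0=6≤9, objective 18.
(a,b)=(1,1): 3·1+3·1=6≤10, 2·1+5·1=7≤9, objective 13.
(a,b)=(2,0): 3·2+3·0=6≤10, 2·2+5·0=4≤9, objective 12.
Maximum is 19 at (a,b)=(2,1).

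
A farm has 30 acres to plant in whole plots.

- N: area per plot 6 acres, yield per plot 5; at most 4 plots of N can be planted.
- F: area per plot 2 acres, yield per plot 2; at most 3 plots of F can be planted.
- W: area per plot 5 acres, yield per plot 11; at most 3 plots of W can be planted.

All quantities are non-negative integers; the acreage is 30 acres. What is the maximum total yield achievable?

W has the best ratio (11/5); taking only W gives at most 3×11 = 33 (stopped by the supply cap of 3).
Mixing does better — 2×N, 1×F, and 3×W: area 29 ≤ 30, yield 2·5 + 1·2 + 3·11 = 45.

45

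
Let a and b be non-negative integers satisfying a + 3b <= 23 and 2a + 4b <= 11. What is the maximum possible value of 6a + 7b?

The continuous relaxation peaks at (5.5, 0) with value 33.00; rounding to a feasible lattice point costs some objective.
(a,b)=(5,0) is feasible, giving 30.
(a,b)=(4,0) is feasible, giving 24.
No feasible integer point exceeds 30.

30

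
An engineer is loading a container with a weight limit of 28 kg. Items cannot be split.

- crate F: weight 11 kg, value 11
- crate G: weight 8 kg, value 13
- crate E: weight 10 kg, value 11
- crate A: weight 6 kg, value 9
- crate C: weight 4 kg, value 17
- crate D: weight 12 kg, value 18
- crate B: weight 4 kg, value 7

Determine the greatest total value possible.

This is a 0-1 knapsack instance.
crate A + crate C + crate D + crate B: weight 6 + 4 + 12 + 4 = 26 ≤ 28, value 9 + 17 + 18 + 7 = 51.
crate G + crate C + crate D + crate B: weight 8 + 4 + 12 + 4 = 28 ≤ 28, value 13 + 17 + 18 + 7 = 55.
Best is crate G, crate C, crate D, and crate B with total value 55.

55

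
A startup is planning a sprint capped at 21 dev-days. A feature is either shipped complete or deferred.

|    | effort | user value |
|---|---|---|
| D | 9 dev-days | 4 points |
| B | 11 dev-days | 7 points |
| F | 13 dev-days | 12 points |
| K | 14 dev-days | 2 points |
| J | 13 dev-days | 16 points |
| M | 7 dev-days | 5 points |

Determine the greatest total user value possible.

21

J: effort 13 ≤ 21, user value 16.
F + M: effort 13 + 7 = 20 ≤ 21, user value 12 + 5 = 17.
J + M: effort 13 + 7 = 20 ≤ 21, user value 16 + 5 = 21.
Best is J and M with total user value 21.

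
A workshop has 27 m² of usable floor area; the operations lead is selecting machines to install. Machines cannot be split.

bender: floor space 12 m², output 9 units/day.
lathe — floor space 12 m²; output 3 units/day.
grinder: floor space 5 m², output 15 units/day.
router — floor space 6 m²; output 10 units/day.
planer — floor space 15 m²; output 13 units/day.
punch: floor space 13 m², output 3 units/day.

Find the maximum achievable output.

38

Take grinder, router, and planer: floor space 5 + 6 + 15 = 26 ≤ 27, output 15 + 10 + 13 = 38.
No other feasible combination does better.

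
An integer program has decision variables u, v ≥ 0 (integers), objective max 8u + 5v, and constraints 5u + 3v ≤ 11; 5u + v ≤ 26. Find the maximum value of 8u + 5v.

18

The continuous relaxation peaks at (0, 3.67) with value 18.33; rounding to a feasible lattice point costs some objective.
(u,v)=(1,2): 5·1+3·2=11≤11, 5·1+1·2=7≤26, objective 18.
(u,v)=(0,3): 5·0+3·3=9≤11, 5·0+1·3=3≤26, objective 15.
(u,v)=(1,1): 5·1+3·1=8≤11, 5·1+1·1=6≤26, objective 13.
(u,v)=(0,2): 5·0+3·2=6≤11, 5·0+1·2=2≤26, objective 10.
Maximum is 18 at (u,v)=(1,2).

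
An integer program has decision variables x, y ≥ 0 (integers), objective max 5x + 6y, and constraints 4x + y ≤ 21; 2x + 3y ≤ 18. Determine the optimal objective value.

39

The continuous relaxation peaks at (4.5, 3) with value 40.50; rounding to a feasible lattice point costs some objective.
(x,y)=(3,4): 4·3+1·4=16≤21, 2·3+3·4=18≤18, objective 39.
(x,y)=(4,3): 4·4+1·3=19≤21, 2·4+3·3=17≤18, objective 38.
No feasible integer point exceeds 39.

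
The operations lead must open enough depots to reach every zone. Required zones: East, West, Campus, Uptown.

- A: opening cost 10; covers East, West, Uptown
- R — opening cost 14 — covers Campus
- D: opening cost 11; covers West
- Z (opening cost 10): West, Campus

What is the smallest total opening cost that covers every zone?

20

Choose A and Z: together they cover East, West, Campus, Uptown — every zone.
Total opening cost: 10 + 10 = 20.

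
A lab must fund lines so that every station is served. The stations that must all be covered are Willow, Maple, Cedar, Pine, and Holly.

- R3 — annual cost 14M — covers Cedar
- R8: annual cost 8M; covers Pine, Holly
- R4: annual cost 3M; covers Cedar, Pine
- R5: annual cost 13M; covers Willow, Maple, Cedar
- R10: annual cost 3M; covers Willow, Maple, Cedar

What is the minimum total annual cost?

The greedy cost-per-new-station heuristic would pick R10, R4, and R8 for 14, but a cheaper cover exists.
Choose R8 and R10: together they cover Willow, Maple, Cedar, Pine, Holly — every station.
Total annual cost: 8 + 3 = 11.
No cover costs less than 11.

11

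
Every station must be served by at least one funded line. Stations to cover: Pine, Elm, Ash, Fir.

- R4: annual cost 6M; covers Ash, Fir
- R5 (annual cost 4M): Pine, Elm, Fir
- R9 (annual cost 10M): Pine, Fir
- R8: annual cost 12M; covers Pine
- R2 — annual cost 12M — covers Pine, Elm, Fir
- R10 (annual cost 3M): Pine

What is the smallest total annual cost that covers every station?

Choose R4 and R5: together they cover Pine, Elm, Ash, Fir — every station.
Total annual cost: 6 + 4 = 10.
No cover costs less than 10.

10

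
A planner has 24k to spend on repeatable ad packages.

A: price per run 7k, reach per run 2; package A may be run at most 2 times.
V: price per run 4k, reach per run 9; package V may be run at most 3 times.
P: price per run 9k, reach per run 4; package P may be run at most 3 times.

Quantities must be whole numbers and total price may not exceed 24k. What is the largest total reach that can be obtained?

Take 3×V and 1×P: price 21 ≤ 24, reach 3·9 + 1·4 = 31.
V has the best ratio (9/4) and is taken to its limit of 3; remaining capacity is filled optimally with the others.

31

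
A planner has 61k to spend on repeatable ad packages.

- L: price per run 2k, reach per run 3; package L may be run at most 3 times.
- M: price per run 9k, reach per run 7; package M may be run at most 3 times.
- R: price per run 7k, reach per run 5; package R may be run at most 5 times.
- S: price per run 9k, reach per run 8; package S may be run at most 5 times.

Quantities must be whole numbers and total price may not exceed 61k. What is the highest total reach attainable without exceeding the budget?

This is a bounded integer knapsack.
3×L, 2×M, and 4×S: price 60 ≤ 61, reach 3·3 + 2·7 + 4·8 = 55.
3×L, 1×M, and 5×S: price 60 ≤ 61, reach 3·3 + 1·7 + 5·8 = 56.
Best is 56.

56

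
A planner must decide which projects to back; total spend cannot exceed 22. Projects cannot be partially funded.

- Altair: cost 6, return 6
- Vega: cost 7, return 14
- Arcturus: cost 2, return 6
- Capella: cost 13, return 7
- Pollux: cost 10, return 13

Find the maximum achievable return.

Vega + Arcturus + Pollux: cost 7 + 2 + 10 = 19 ≤ 22, return 14 + 6 + 13 = 33.
Vega + Pollux: cost 7 + 10 = 17 ≤ 22, return 14 + 13 = 27.
Best is Vega, Arcturus, and Pollux with total return 33.

33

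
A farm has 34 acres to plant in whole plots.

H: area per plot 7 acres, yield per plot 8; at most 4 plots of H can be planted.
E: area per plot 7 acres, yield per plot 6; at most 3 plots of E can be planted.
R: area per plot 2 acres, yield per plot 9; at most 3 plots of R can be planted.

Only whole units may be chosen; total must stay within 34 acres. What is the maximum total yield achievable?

59

R has the best ratio (9/2); taking only R gives at most 3×9 = 27 (stopped by the supply cap of 3).
Mixing does better — 4×H and 3×R: area 34 ≤ 34, yield 4·8 + 3·9 = 59.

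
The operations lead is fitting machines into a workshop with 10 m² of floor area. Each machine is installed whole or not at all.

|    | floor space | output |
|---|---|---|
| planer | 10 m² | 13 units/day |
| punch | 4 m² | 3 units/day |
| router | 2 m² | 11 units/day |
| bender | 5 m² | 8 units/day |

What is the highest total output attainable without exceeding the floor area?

19

punch + router: floor space 4 + 2 = 6 ≤ 10, output 3 + 11 = 14.
router + bender: floor space 2 + 5 = 7 ≤ 10, output 11 + 8 = 19.
Best is router and bender with total output 19.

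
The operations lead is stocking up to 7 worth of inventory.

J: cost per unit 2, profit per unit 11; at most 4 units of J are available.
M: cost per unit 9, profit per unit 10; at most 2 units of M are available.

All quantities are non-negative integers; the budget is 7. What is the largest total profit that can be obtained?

3×J: cost 6 ≤ 7, profit 3·11 = 33.
2×J: cost 4 ≤ 7, profit 2·11 = 22.
Best is 33.

33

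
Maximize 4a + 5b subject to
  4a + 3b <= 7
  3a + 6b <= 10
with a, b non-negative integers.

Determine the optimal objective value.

9

Relaxing integrality, the LP optimum is 9.53 at (a,b) = (0.8, 1.27), which is not an integer point.
(a,b)=(1,1): 4·1+3·1=7≤7, 3·1+6·1=9≤10, objective 9.
(a,b)=(0,1): 4·0+3·1=3≤7, 3·0+6·1=6≤10, objective 5.
(a,b)=(1,0): 4·1+3·0=4≤7, 3·1+6·0=3≤10, objective 4.
No feasible integer point exceeds 9.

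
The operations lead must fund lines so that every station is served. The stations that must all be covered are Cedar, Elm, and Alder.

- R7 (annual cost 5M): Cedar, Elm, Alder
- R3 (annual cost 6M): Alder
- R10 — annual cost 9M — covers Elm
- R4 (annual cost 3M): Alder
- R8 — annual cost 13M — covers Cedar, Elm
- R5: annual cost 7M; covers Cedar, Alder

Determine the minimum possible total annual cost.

This is an integer covering problem.
R7 alone covers Cedar, Elm, Alder — every station.
Total annual cost: 5.

5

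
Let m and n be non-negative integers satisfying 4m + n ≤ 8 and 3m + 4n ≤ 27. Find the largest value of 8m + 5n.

(m,n)=(0,6) is feasible, giving 30.
(m,n)=(0,5) is feasible, giving 25.
The best lattice point is (0,6), giving 30.

30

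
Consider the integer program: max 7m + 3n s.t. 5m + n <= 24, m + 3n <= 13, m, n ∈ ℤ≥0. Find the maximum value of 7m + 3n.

(m,n)=(4,3): 5·4+1·3=23≤24, 1·4+3·3=13≤13, objective 37.
(m,n)=(4,2): 5·4+1·2=22≤24, 1·4+3·2=10≤13, objective 34.
(m,n)=(4,1): 5·4+1·1=21≤24, 1·4+3·1=7≤13, objective 31.
The best lattice point is (4,3), giving 37.

37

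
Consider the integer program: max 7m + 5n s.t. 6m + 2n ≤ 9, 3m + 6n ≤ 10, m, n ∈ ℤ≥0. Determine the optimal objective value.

(m,n)=(1,1) is feasible, giving 12.
(m,n)=(1,0) is feasible, giving 7.
(m,n)=(0,1) is feasible, giving 5.
No feasible integer point exceeds 12.

12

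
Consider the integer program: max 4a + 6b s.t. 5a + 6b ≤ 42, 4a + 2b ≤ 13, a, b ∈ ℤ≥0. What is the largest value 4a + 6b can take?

36

(a,b)=(0,6) is feasible, giving 36.
(a,b)=(0,5) is feasible, giving 30.
No feasible integer point exceeds 36.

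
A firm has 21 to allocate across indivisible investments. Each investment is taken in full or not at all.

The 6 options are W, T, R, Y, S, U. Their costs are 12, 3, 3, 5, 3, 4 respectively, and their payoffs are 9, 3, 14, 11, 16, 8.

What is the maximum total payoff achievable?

Allowing fractional choices, the relaxed optimum would be about 54.2, but investments are indivisible.
T + R + Y + S: cost 3 + 3 + 5 + 3 = 14 ≤ 21, payoff 3 + 14 + 11 + 16 = 44.
T + R + Y + S + U: cost 3 + 3 + 5 + 3 + 4 = 18 ≤ 21, payoff 3 + 14 + 11 + 16 + 8 = 52.
R + Y + S + U: cost 3 + 5 + 3 + 4 = 15 ≤ 21, payoff 14 + 11 + 16 + 8 = 49.
Best is T, R, Y, S, and U with total payoff 52.

52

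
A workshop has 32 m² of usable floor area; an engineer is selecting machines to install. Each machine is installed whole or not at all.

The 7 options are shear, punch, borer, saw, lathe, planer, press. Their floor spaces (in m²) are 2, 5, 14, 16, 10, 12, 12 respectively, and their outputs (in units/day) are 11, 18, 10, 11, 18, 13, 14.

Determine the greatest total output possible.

Allowing fractional choices, the relaxed optimum would be about 64.2, but machines are indivisible.
shear + punch + lathe + planer: floor space 2 + 5 + 10 + 12 = 29 ≤ 32, output 11 + 18 + 18 + 13 = 60.
shear + punch + lathe + press: floor space 2 + 5 + 10 + 12 = 29 ≤ 32, output 11 + 18 + 18 + 14 = 61.
Best is shear, punch, lathe, and press with total output 61.

61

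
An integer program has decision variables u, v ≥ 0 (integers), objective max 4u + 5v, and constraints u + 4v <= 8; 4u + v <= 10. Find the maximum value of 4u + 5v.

(u,v)=(2,1): 1·2+4·1=6≤8, 4·2+1·1=9≤10, objective 13.
(u,v)=(1,1): 1·1+4·1=5≤8, 4·1+1·1=5≤10, objective 9.
(u,v)=(2,0): 1·2+4·0=2≤8, 4·2+1·0=8≤10, objective 8.
No feasible integer point exceeds 13.

13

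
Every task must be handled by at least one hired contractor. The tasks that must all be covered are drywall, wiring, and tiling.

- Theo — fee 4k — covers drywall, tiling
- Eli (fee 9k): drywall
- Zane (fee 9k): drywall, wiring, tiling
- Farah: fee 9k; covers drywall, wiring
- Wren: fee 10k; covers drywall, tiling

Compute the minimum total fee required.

9

The greedy cost-per-new-task heuristic would pick Theo and Zane for 13, but a cheaper cover exists.
Zane alone covers drywall, wiring, tiling — every task.
Total fee: 9.
No cover costs less than 9.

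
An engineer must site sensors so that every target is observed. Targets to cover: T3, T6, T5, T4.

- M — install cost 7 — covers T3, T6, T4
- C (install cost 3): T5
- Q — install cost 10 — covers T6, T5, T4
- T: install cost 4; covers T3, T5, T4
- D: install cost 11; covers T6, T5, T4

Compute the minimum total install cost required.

10

The greedy cost-per-new-target heuristic would pick T and M for 11, but a cheaper cover exists.
Choose M and C: together they cover T3, T6, T5, T4 — every target.
Total install cost: 7 + 3 = 10.
No cover costs less than 10.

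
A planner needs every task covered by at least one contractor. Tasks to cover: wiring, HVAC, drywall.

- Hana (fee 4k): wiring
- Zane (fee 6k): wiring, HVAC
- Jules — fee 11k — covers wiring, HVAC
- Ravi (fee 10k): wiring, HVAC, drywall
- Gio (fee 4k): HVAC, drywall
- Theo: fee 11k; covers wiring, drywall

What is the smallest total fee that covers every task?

Choose Hana and Gio: together they cover wiring, HVAC, drywall — every task.
Total fee: 4 + 4 = 8.
No cover costs less than 8.

8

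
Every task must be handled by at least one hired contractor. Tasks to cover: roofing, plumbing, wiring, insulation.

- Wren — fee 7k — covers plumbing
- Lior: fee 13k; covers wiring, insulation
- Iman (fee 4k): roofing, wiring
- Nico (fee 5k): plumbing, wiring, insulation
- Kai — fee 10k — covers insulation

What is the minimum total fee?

9

This is a weighted set-cover instance.
Choose Iman and Nico: together they cover roofing, plumbing, wiring, insulation — every task.
Total fee: 4 + 5 = 9.
No cover costs less than 9.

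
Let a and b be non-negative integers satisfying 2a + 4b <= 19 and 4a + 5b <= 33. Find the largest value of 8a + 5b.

64

The continuous relaxation peaks at (8.25, 0) with value 66.00; rounding to a feasible lattice point costs some objective.
(a,b)=(8,0): 2·8+4·0=16≤19, 4·8+5·0=32≤33, objective 64.
(a,b)=(7,1): 2·7+4·1=18≤19, 4·7+5·1=33≤33, objective 61.
(a,b)=(7,0): 2·7+4·0=14≤19, 4·7+5·0=28≤33, objective 56.
No feasible integer point exceeds 64.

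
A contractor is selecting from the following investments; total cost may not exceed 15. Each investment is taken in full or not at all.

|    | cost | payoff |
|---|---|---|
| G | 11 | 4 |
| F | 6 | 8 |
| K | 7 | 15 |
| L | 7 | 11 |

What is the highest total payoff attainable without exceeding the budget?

26

Allowing fractional choices, the relaxed optimum would be about 27.3, but investments are indivisible.
F + K: cost 6 + 7 = 13 ≤ 15, payoff 8 + 15 = 23.
F + L: cost 6 + 7 = 13 ≤ 15, payoff 8 + 11 = 19.
K + L: cost 7 + 7 = 14 ≤ 15, payoff 15 + 11 = 26.
Best is K and L with total payoff 26.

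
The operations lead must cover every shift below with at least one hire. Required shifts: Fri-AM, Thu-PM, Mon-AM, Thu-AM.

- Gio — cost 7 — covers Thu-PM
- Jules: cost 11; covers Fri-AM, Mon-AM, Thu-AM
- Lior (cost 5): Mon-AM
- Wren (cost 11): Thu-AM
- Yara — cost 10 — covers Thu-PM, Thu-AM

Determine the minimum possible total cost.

18

This is an integer covering problem.
Choose Gio and Jules: together they cover Fri-AM, Thu-PM, Mon-AM, Thu-AM — every shift.
Total cost: 7 + 11 = 18.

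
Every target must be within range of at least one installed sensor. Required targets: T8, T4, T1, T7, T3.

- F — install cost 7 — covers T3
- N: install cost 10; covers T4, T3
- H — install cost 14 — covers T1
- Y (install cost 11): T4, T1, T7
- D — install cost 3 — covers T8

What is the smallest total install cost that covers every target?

This is an integer covering problem.
Choose F, Y, and D: together they cover T8, T4, T1, T7, T3 — every target.
Total install cost: 7 + 11 + 3 = 21.

21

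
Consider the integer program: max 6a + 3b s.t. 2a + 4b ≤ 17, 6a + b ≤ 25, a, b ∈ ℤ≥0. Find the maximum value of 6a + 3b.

27

Relaxing integrality, the LP optimum is 29.73 at (a,b) = (3.77, 2.36), which is not an integer point.
(a,b)=(4,1): 2·4+4·1=12≤17, 6·4+1·1=25≤25, objective 27.
(a,b)=(4,0): 2·4+4·0=8≤17, 6·4+1·0=24≤25, objective 24.
(a,b)=(3,2): 2·3+4·2=14≤17, 6·3+1·2=20≤25, objective 24.
Maximum is 27 at (a,b)=(4,1).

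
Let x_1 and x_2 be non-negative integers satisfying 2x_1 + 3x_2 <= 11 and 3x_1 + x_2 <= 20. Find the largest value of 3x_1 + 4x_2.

The continuous relaxation peaks at (5.5, 0) with value 16.50; rounding to a feasible lattice point costs some objective.
(x_1,x_2)=(4,1): 2·4+3·1=11≤11, 3·4+1·1=13≤20, objective 16.
(x_1,x_2)=(5,0): 2·5+3·0=10≤11, 3·5+1·0=15≤20, objective 15.
(x_1,x_2)=(3,1): 2·3+3·1=9≤11, 3·3+1·1=10≤20, objective 13.
(x_1,x_2)=(4,0): 2·4+3·0=8≤11, 3·4+1·0=12≤20, objective 12.
No feasible integer point exceeds 16.

16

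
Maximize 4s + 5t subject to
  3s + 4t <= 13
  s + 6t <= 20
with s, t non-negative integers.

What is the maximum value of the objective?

17

Relaxing integrality, the LP optimum is 17.33 at (s,t) = (4.33, 0), which is not an integer point.
(s,t)=(3,1): 3·3+4·1=13≤13, 1·3+6·1=9≤20, objective 17.
(s,t)=(4,0): 3·4+4·0=12≤13, 1·4+6·0=4≤20, objective 16.
(s,t)=(2,1): 3·2+4·1=10≤13, 1·2+6·1=8≤20, objective 13.
(s,t)=(3,0): 3·3+4·0=9≤13, 1·3+6·0=3≤20, objective 12.
No feasible integer point exceeds 17.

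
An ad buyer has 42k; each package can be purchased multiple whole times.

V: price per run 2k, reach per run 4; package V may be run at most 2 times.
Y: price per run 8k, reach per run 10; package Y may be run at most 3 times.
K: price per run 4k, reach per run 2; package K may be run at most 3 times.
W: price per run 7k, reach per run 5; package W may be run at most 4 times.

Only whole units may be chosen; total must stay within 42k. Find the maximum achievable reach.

This is a bounded integer knapsack.
2×V, 3×Y, 1×K, and 1×W: price 39 ≤ 42, reach 2·4 + 3·10 + 1·2 + 1·5 = 45.
2×V, 3×Y, and 2×W: price 42 ≤ 42, reach 2·4 + 3·10 + 2·5 = 48.
Best is 48.

48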